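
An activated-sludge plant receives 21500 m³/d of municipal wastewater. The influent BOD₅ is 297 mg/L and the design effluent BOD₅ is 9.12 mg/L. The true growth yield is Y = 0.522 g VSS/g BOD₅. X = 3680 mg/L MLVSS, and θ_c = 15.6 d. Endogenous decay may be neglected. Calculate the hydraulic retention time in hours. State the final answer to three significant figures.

τ ≈ 15.3 h

With k_d = 0 the design equation reduces to V = Y Q (S₀−S) θ_c / X = 0.522 × 21500 × (297 − 9.12) × 15.6 / 3680 = 13696 m³.
Hydraulic retention time τ = V/Q = 13696 / 21500 = 0.6370 d = 15.29 h.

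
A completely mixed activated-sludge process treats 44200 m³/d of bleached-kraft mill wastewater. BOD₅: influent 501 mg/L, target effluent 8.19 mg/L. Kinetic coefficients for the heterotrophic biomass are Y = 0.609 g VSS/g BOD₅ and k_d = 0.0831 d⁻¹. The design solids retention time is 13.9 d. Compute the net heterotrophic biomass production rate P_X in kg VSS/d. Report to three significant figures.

P_X ≈ 6160 kg VSS/d

Correct the yield for decay: Y_obs = Y/(1 + k_d θ_c) = 0.609 / (1 + 0.0831 × 13.9) = 0.609 / 2.155 = 0.2826.
Substrate removed = Q·(S₀ − S) = 44200 m³/d × (501 − 8.19) g/m³ = 2.18×10^7 g/d = 21782 kg/d.
So the net sludge growth is P_X = 0.2826 × 21782 = 6155 kg VSS/d.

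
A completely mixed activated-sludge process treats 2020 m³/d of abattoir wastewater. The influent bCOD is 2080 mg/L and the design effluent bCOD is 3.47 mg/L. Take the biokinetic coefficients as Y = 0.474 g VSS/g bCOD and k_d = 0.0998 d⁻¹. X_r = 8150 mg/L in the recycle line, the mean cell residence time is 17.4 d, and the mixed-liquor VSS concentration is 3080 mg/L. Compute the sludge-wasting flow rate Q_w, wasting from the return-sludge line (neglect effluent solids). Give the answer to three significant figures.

Q_w ≈ 89.1 m³/d

Rearranging the biomass balance for a CMAS with decay, V = Y·Q·ΔS·θ_c / [X·(1+k_d θ_c)] = 0.474 × 2020 × (2080 − 3.47) × 17.4 / [3080 × (1 + 0.0998 × 17.4)] = 3.46×10^7 / 8428 = 4105 m³.
θ_c = V·X/(Q_w·X_r) when wasting from the recycle, so Q_w = V·X/(θ_c·X_r) = 4105 × 3080 / (17.4 × 8150) = 89.15 m³/d.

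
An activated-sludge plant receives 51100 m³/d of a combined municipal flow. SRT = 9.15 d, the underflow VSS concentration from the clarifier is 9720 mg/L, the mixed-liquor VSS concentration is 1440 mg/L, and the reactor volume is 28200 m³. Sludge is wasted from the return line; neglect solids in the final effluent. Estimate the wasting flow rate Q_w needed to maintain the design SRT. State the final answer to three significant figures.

Q_w ≈ 457 m³/d

Wasting from the return line (neglecting effluent solids): Q_w = V·X / (θ_c·X_r) = 28200 × 1440 / (9.15 × 9720) = 456.6 m³/d.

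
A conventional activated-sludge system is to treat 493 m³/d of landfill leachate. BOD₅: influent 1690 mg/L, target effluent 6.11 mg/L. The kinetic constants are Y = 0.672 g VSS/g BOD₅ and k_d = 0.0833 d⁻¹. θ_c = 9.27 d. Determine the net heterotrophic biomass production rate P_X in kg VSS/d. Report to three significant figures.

The observed yield is Y_obs = Y/(1 + k_d·θ_c) = 0.672 / (1 + 0.0833 × 9.27) = 0.672 / 1.772 = 0.3792 g VSS per g BOD₅ removed.
ΔS = 1690 − 6.11 = 1684 mg/L, so the substrate removal rate is 493 × 1684/1000 = 830.2 kg BOD₅/d.
So the net sludge growth is P_X = 0.3792 × 830.2 = 314.8 kg VSS/d.

P_X ≈ 315 kg VSS/d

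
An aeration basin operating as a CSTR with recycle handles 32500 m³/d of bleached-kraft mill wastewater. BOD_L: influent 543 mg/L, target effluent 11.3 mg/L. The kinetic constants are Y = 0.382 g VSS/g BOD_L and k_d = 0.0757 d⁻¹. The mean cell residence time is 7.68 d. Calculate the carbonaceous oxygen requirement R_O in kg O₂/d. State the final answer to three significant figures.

R_O ≈ 11400 kg O₂/d

Observed yield with endogenous decay: Y_obs = Y / (1 + k_d·θ_c) = 0.382 / (1 + 0.0757 × 7.68) = 0.382 / 1.581 = 0.2416 g VSS/g BOD_L.
Mass of BOD_L removed per day: Q(S₀ − S) = 32500 × 531.7 g/m³ = 17280 kg/d.
P_X = Y_obs·Q·(S₀ − S) = 0.2416 × 17280 = 4174 kg VSS/d.
R_O = Q·(S₀ − S) − 1.42·P_X = 17280 − 1.42 × 4174 = 11353 kg O₂/d.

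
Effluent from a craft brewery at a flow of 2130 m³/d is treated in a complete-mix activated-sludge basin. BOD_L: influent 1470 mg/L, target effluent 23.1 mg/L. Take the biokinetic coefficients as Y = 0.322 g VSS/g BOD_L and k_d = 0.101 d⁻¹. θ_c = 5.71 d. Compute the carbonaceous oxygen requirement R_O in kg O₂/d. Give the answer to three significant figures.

R_O ≈ 2190 kg O₂/d

Correct the yield for decay: Y_obs = Y/(1 + k_d θ_c) = 0.322 / (1 + 0.101 × 5.71) = 0.322 / 1.577 = 0.2042.
Q·(S₀ − S) = 2130 × (1470 − 23.1) × 10⁻³ = 3082 kg/d removed.
P_X = Y_obs·Q·(S₀ − S) = 0.2042 × 3082 = 629.4 kg VSS/d.
R_O = Q·ΔS − 1.42 P_X = 3082 − 893.7 = 2188 kg O₂/d.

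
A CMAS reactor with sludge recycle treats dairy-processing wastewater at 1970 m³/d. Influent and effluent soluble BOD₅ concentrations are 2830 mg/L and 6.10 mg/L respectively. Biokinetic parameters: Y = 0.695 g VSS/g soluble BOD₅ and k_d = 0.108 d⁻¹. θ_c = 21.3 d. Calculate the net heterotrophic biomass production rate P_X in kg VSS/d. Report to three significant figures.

P_X ≈ 1170 kg VSS/d

The observed yield is Y_obs = Y/(1 + k_d·θ_c) = 0.695 / (1 + 0.108 × 21.3) = 0.695 / 3.300 = 0.2106 g VSS per g soluble BOD₅ removed.
Mass of soluble BOD₅ removed per day: Q(S₀ − S) = 1970 × 2824 g/m³ = 5563 kg/d.
So the net sludge growth is P_X = 0.2106 × 5563 = 1171 kg VSS/d.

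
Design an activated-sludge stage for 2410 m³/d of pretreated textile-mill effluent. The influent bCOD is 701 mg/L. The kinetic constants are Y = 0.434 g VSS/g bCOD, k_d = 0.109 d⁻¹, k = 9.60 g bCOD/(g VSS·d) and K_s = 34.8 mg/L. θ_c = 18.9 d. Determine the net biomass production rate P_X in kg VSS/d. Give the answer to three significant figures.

From the Monod/SRT balance for a CMAS, S = K_s·(1+k_d θ_c)/[θ_c·(Y k − k_d) − 1] = 34.8 × (1 + 0.109 × 18.9) / [18.9 × (0.434 × 9.60 − 0.109) − 1] = 106.5 / 75.68 = 1.407 mg/L.
Correct the yield for decay: Y_obs = Y/(1 + k_d θ_c) = 0.434 / (1 + 0.109 × 18.9) = 0.434 / 3.060 = 0.1418.
Substrate removed = Q·(S₀ − S) = 2410 m³/d × (701 − 1.41) g/m³ = 1.69×10^6 g/d = 1686 kg/d.
P_X = Y_obs · Q(S₀ − S) = 0.1418 × 1686 = 239.1 kg VSS/d.

P_X ≈ 239 kg VSS/d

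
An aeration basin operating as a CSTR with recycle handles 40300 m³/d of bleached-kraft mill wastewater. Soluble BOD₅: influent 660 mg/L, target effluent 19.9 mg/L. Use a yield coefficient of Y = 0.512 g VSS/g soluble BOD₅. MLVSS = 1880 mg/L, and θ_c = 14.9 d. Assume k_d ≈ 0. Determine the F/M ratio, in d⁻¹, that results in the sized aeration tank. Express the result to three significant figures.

Biomass mass balance (decay neglected): V·X = Y·Q·(S₀ − S)·θ_c, so V = 0.512 × 40300 × (660 − 19.9) × 14.9 / 1880 = 104677 m³.
Food-to-microorganism ratio F/M = Q S₀ / (V X) = 40300 × 660 / (104677 × 1880) = 0.1352 d⁻¹.

F/M ≈ 0.135 d⁻¹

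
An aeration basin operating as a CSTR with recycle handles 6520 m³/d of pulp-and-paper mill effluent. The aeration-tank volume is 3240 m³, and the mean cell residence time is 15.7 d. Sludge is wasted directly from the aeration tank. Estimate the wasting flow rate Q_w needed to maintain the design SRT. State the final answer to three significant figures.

Q_w ≈ 206 m³/d

For wasting at MLVSS concentration, Q_w = V/θ_c = 3240/15.7 = 206.4 m³/d.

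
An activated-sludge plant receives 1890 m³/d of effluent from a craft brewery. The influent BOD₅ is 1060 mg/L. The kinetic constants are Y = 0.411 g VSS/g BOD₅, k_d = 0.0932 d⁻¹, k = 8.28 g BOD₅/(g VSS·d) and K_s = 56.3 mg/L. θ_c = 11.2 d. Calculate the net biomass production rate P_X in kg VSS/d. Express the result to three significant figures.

P_X ≈ 402 kg VSS/d

Effluent substrate depends only on kinetics and SRT: S = K_s(1 + k_d θ_c) / [θ_c(Yk − k_d) − 1] = 56.3 × (1 + 0.0932 × 11.2) / [11.2 × (0.411 × 8.28 − 0.0932) − 1] = 115.1 / 36.07 = 3.190 mg/L.
The observed yield is Y_obs = Y/(1 + k_d·θ_c) = 0.411 / (1 + 0.0932 × 11.2) = 0.411 / 2.044 = 0.2011 g VSS per g BOD₅ removed.
Mass of BOD₅ removed per day: Q(S₀ − S) = 1890 × 1057 g/m³ = 1997 kg/d.
So the net sludge growth is P_X = 0.2011 × 1997 = 401.7 kg VSS/d.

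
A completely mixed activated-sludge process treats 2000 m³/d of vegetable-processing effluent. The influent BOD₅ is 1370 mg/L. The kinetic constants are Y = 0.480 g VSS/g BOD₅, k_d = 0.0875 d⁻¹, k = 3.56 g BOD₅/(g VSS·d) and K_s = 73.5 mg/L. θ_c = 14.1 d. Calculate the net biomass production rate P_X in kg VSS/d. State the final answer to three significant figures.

P_X ≈ 586 kg VSS/d

For a completely mixed reactor with recycle the Lawrence–McCarty relation gives S = K_s·(1 + k_d·θ_c) / [θ_c·(Y·k − k_d) − 1] = 73.5 × (1 + 0.0875 × 14.1) / [14.1 × (0.480 × 3.56 − 0.0875) − 1] = 164.2 / 21.86 = 7.510 mg/L.
The observed yield is Y_obs = Y/(1 + k_d·θ_c) = 0.480 / (1 + 0.0875 × 14.1) = 0.480 / 2.234 = 0.2149 g VSS per g BOD₅ removed.
Substrate removed = Q·(S₀ − S) = 2000 m³/d × (1370 − 7.51) g/m³ = 2.72×10^6 g/d = 2725 kg/d.
Net biomass production P_X = Y_obs × Q·(S₀ − S) = 0.2149 × 2725 = 585.6 kg VSS/d.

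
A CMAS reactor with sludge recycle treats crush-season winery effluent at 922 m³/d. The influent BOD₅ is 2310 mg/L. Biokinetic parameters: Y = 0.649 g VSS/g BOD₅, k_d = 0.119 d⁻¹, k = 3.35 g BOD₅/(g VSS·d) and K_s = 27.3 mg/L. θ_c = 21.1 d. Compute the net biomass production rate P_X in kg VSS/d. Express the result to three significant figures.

From the Monod/SRT balance for a CMAS, S = K_s·(1+k_d θ_c)/[θ_c·(Y k − k_d) − 1] = 27.3 × (1 + 0.119 × 21.1) / [21.1 × (0.649 × 3.35 − 0.119) − 1] = 95.85 / 42.36 = 2.262 mg/L.
Correct the yield for decay: Y_obs = Y/(1 + k_d θ_c) = 0.649 / (1 + 0.119 × 21.1) = 0.649 / 3.511 = 0.1849.
Q·(S₀ − S) = 922 × (2310 − 2.26) × 10⁻³ = 2128 kg/d removed.
Biomass produced: P_X = Y_obs·Q·ΔS = 0.1849 × 2128 ≈ 393.3 kg VSS/d.

P_X ≈ 393 kg VSS/d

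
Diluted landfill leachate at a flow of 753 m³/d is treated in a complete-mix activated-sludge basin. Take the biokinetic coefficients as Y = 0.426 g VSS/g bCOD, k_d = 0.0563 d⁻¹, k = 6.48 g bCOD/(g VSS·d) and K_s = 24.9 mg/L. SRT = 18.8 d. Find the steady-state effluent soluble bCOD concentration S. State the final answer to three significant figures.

For a completely mixed reactor with recycle the Lawrence–McCarty relation gives S = K_s·(1 + k_d·θ_c) / [θ_c·(Y·k − k_d) − 1] = 24.9 × (1 + 0.0563 × 18.8) / [18.8 × (0.426 × 6.48 − 0.0563) − 1] = 51.26 / 49.84 = 1.028 mg/L.

S ≈ 1.03 mg/L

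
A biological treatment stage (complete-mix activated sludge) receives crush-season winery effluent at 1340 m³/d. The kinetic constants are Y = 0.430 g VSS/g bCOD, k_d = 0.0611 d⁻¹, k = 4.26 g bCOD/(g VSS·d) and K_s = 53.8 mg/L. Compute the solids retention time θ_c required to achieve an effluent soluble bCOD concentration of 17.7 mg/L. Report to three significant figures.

θ_c ≈ 2.55 d

Specific growth rate at S = 17.7 mg/L: μ = YkS/(K_s+S) = 0.430·4.26·17.7/(53.8+17.7) = 0.4535 d⁻¹.
θ_c = 1/(μ − k_d) = 1/(0.4535 − 0.0611) = 1/0.3924 = 2.549 d.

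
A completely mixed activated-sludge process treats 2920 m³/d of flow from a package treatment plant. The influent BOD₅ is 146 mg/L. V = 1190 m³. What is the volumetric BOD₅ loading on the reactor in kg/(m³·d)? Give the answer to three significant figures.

L_v ≈ 0.358 kg BOD₅/(m³·d)

L_v = Q S₀ / V = 2920 × 146 × 10⁻³ / 1190 = 0.3583 kg/(m³·d).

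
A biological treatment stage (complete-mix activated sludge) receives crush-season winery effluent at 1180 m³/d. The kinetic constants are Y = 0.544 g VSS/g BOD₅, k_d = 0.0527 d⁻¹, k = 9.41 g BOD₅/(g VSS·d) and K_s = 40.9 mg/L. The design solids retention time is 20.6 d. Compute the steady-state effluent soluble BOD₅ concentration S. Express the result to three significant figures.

For a completely mixed reactor with recycle the Lawrence–McCarty relation gives S = K_s·(1 + k_d·θ_c) / [θ_c·(Y·k − k_d) − 1] = 40.9 × (1 + 0.0527 × 20.6) / [20.6 × (0.544 × 9.41 − 0.0527) − 1] = 85.30 / 103.4 = 0.8252 mg/L.

S ≈ 0.825 mg/L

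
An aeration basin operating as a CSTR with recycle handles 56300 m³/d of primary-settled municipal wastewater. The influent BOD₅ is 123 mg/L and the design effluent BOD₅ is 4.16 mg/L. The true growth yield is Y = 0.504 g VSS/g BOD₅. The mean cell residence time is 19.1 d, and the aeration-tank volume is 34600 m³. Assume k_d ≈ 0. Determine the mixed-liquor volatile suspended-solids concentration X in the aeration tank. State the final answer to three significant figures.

X ≈ 1860 mg/L

X = Y·Q·ΔS·θ_c / V = 0.504 × 56300 × (123 − 4.16) × 19.1 / 34600 = 1861 mg/L.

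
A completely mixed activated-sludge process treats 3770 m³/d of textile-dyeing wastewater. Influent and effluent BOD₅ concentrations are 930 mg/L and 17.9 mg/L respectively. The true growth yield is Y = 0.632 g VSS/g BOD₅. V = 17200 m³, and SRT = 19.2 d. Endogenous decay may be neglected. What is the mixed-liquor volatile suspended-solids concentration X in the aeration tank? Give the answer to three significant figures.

From V·X = Y·Q·(S₀ − S)·θ_c (decay neglected): X = 0.632 × 3770 × (930 − 17.9) × 19.2 / 17200 = 2426 mg/L.

X ≈ 2430 mg/L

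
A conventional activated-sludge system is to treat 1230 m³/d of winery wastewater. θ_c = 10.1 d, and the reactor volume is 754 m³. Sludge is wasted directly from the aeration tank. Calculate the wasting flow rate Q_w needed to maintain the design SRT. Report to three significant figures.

Q_w ≈ 74.7 m³/d

For wasting at MLVSS concentration, Q_w = V/θ_c = 754.0/10.1 = 74.65 m³/d.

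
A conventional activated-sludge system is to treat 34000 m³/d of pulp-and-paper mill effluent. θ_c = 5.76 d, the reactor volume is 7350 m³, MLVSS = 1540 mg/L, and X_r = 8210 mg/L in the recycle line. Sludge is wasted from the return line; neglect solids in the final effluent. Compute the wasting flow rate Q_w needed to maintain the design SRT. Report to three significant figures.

Q_w ≈ 239 m³/d

θ_c = V·X/(Q_w·X_r) when wasting from the recycle, so Q_w = V·X/(θ_c·X_r) = 7350 × 1540 / (5.76 × 8210) = 239.4 m³/d.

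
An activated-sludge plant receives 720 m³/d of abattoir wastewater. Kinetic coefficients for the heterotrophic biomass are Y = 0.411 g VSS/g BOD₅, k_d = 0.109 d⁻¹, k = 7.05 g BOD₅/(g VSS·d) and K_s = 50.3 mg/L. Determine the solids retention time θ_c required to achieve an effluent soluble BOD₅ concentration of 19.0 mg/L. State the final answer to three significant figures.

θ_c ≈ 1.46 d

Specific growth rate at S = 19.0 mg/L: μ = YkS/(K_s+S) = 0.411·7.05·19.0/(50.3+19.0) = 0.7944 d⁻¹.
Then 1/θ_c = μ − k_d = 0.7944 − 0.109 = 0.6854 d⁻¹, giving θ_c = 1.459 d.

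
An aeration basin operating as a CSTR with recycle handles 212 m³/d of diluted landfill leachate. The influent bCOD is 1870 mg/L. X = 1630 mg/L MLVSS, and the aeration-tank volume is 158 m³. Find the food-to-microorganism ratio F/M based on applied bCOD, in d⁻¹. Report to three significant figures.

F/M = applied load / biomass = Q·S₀/(V·X) = 212 × 1870 / (158.0 × 1630) = 1.539 d⁻¹.

F/M ≈ 1.54 d⁻¹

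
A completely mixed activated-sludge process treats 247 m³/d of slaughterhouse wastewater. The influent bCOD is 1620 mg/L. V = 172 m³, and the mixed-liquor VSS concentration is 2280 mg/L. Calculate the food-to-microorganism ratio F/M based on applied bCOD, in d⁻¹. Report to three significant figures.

F/M ≈ 1.02 d⁻¹

F/M = applied load / biomass = Q·S₀/(V·X) = 247 × 1620 / (172.0 × 2280) = 1.020 d⁻¹.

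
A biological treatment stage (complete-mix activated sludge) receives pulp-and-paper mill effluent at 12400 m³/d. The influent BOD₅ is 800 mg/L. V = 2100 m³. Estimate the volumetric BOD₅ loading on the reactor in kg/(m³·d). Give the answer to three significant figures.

L_v ≈ 4.72 kg BOD₅/(m³·d)

Volumetric loading L_v = Q·S₀ / V = 12400 × 800 g/m³ / 2100 m³ = 4724 g/(m³·d) = 4.724 kg BOD₅/(m³·d).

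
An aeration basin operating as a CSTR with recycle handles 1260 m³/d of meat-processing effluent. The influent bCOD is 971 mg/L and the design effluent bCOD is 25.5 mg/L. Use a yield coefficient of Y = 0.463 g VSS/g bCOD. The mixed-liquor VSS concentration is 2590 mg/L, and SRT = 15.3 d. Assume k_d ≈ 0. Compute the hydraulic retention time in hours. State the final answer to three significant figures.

τ ≈ 62.1 h

V·X = Y·Q·ΔS·θ_c gives V = 0.463 × 1260 × (971 − 25.5) × 15.3 / 2590 = 3258 m³.
τ = V/Q = 3258/1260 = 2.586 d, or 62.06 h.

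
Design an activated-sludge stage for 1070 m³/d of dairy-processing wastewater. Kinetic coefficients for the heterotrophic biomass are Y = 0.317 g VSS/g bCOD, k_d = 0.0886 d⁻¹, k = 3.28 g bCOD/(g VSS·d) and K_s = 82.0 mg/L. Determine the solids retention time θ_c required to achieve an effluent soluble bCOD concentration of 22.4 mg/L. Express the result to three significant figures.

θ_c ≈ 7.44 d

From 1/θ_c = Y·k·S/(K_s + S) − k_d: Y·k·S/(K_s+S) = 0.317 × 3.28 × 22.4 / (82.0 + 22.4) = 0.2231 d⁻¹.
1/θ_c = 0.2231 − 0.0886 = 0.1345 d⁻¹, so θ_c = 7.435 d.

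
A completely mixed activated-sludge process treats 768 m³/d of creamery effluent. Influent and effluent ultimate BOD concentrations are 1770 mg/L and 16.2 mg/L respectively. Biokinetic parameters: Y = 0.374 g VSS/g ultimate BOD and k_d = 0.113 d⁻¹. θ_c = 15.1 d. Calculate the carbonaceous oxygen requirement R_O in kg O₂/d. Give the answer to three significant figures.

Observed yield with endogenous decay: Y_obs = Y / (1 + k_d·θ_c) = 0.374 / (1 + 0.113 × 15.1) = 0.374 / 2.706 = 0.1382 g VSS/g ultimate BOD.
Q·(S₀ − S) = 768 × (1770 − 16.2) × 10⁻³ = 1347 kg/d removed.
Biomass synthesised: P_X = Y_obs × 1347 = 186.1 kg VSS/d.
Carbonaceous O₂ demand = substrate oxidised − cell-mass equivalent = 1347 − 1.42 × 186.1 = 1083 kg O₂/d.

R_O ≈ 1080 kg O₂/d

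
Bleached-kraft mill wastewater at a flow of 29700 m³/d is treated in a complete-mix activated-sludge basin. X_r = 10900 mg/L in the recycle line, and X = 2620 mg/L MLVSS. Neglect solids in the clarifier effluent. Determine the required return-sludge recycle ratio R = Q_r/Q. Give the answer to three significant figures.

R ≈ 0.316

Solids balance on the clarifier gives (1+R)X = R·X_r, so R = X/(X_r − X) = 2620 / (10900 − 2620) = 0.3164.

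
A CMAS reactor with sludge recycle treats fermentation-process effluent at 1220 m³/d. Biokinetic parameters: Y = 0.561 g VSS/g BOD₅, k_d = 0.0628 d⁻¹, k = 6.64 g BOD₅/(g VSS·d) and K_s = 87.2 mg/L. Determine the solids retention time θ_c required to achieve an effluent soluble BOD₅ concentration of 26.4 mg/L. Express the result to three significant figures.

Specific growth rate at S = 26.4 mg/L: μ = YkS/(K_s+S) = 0.561·6.64·26.4/(87.2+26.4) = 0.8657 d⁻¹.
θ_c = 1/(μ − k_d) = 1/(0.8657 − 0.0628) = 1/0.8029 = 1.246 d.

θ_c ≈ 1.25 d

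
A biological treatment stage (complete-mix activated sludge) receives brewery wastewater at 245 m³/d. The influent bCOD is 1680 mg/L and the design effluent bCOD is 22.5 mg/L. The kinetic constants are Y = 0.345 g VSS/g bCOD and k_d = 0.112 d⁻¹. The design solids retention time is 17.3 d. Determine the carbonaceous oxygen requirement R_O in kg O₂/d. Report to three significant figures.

Observed yield with endogenous decay: Y_obs = Y / (1 + k_d·θ_c) = 0.345 / (1 + 0.112 × 17.3) = 0.345 / 2.938 = 0.1174 g VSS/g bCOD.
ΔS = 1680 − 22.5 = 1658 mg/L, so the substrate removal rate is 245 × 1658/1000 = 406.1 kg bCOD/d.
P_X = Y_obs·Q·(S₀ − S) = 0.1174 × 406.1 = 47.69 kg VSS/d.
R_O = Q·ΔS − 1.42 P_X = 406.1 − 67.72 = 338.4 kg O₂/d.

R_O ≈ 338 kg O₂/d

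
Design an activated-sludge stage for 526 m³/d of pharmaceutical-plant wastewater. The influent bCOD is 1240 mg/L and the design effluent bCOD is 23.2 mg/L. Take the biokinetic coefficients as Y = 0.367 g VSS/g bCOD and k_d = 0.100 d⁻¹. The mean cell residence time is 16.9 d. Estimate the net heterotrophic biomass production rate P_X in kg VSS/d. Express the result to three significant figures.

P_X ≈ 87.3 kg VSS/d

Observed yield with endogenous decay: Y_obs = Y / (1 + k_d·θ_c) = 0.367 / (1 + 0.100 × 16.9) = 0.367 / 2.690 = 0.1364 g VSS/g bCOD.
Substrate removed = Q·(S₀ − S) = 526 m³/d × (1240 − 23.2) g/m³ = 6.4×10^5 g/d = 640.0 kg/d.
So the net sludge growth is P_X = 0.1364 × 640.0 = 87.32 kg VSS/d.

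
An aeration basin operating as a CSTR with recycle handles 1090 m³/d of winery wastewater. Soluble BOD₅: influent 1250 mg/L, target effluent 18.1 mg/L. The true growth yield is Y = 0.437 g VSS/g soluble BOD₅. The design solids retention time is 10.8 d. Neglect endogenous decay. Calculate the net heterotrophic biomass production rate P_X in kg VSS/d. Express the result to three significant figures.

P_X ≈ 587 kg VSS/d

Since k_d ≈ 0, Y_obs = Y = 0.437 g VSS/g soluble BOD₅.
Substrate removed = Q·(S₀ − S) = 1090 m³/d × (1250 − 18.1) g/m³ = 1.34×10^6 g/d = 1343 kg/d.
Biomass produced: P_X = Y_obs·Q·ΔS = 0.4370 × 1343 ≈ 586.8 kg VSS/d.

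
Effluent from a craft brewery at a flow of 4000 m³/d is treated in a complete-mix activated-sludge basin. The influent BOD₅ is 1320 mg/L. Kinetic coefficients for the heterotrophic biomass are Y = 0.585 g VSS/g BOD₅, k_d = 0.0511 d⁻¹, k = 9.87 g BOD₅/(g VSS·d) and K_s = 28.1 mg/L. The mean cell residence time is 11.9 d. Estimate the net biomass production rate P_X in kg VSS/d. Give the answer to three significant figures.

Effluent substrate depends only on kinetics and SRT: S = K_s(1 + k_d θ_c) / [θ_c(Yk − k_d) − 1] = 28.1 × (1 + 0.0511 × 11.9) / [11.9 × (0.585 × 9.87 − 0.0511) − 1] = 45.19 / 67.10 = 0.6734 mg/L.
Correct the yield for decay: Y_obs = Y/(1 + k_d θ_c) = 0.585 / (1 + 0.0511 × 11.9) = 0.585 / 1.608 = 0.3638.
Mass of BOD₅ removed per day: Q(S₀ − S) = 4000 × 1319 g/m³ = 5277 kg/d.
P_X = Y_obs · Q(S₀ − S) = 0.3638 × 5277 = 1920 kg VSS/d.

P_X ≈ 1920 kg VSS/d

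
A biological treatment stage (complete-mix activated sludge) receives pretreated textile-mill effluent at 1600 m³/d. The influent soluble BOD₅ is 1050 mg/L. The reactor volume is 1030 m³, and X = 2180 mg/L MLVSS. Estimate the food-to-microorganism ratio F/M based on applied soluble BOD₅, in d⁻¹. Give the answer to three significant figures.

Food-to-microorganism ratio F/M = Q S₀ / (V X) = 1600 × 1050 / (1030 × 2180) = 0.7482 d⁻¹.

F/M ≈ 0.748 d⁻¹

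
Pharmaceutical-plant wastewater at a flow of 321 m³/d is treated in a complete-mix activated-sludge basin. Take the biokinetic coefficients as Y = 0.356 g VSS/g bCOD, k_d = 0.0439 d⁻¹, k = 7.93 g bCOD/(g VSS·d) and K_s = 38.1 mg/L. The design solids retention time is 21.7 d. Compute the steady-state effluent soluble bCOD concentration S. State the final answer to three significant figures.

S ≈ 1.25 mg/L

For a completely mixed reactor with recycle the Lawrence–McCarty relation gives S = K_s·(1 + k_d·θ_c) / [θ_c·(Y·k − k_d) − 1] = 38.1 × (1 + 0.0439 × 21.7) / [21.7 × (0.356 × 7.93 − 0.0439) − 1] = 74.40 / 59.31 = 1.254 mg/L.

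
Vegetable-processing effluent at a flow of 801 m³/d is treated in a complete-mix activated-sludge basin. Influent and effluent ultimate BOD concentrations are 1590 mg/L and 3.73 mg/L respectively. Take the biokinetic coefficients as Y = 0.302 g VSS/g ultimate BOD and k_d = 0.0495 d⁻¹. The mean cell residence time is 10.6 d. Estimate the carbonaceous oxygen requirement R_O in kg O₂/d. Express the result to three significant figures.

R_O ≈ 913 kg O₂/d

Correct the yield for decay: Y_obs = Y/(1 + k_d θ_c) = 0.302 / (1 + 0.0495 × 10.6) = 0.302 / 1.525 = 0.1981.
Mass of ultimate BOD removed per day: Q(S₀ − S) = 801 × 1586 g/m³ = 1271 kg/d.
P_X = Y_obs·Q·(S₀ − S) = 0.1981 × 1271 = 251.7 kg VSS/d.
R_O = Q·(S₀ − S) − 1.42·P_X = 1271 − 1.42 × 251.7 = 913.2 kg O₂/d.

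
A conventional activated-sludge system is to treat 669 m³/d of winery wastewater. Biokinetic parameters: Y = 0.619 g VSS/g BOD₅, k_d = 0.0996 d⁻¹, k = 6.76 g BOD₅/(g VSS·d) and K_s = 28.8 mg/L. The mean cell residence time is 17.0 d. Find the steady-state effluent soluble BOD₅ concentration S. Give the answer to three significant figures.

S ≈ 1.13 mg/L

Effluent substrate depends only on kinetics and SRT: S = K_s(1 + k_d θ_c) / [θ_c(Yk − k_d) − 1] = 28.8 × (1 + 0.0996 × 17.0) / [17.0 × (0.619 × 6.76 − 0.0996) − 1] = 77.56 / 68.44 = 1.133 mg/L.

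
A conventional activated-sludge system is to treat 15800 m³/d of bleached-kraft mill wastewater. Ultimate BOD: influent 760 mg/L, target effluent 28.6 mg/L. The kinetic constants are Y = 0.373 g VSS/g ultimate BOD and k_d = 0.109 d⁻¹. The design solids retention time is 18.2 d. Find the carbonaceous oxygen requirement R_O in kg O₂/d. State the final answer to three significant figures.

Y_obs = Y / (1 + k_d θ_c) = 0.373 / (1 + 0.109 × 18.2) = 0.373 / 2.984 = 0.1250.
Substrate removed = Q·(S₀ − S) = 15800 m³/d × (760 − 28.6) g/m³ = 1.16×10^7 g/d = 11556 kg/d.
Net sludge production P_X = 0.1250 × 11556 = 1445 kg VSS/d.
R_O = Q·ΔS − 1.42 P_X = 11556 − 2051 = 9505 kg O₂/d.

R_O ≈ 9500 kg O₂/d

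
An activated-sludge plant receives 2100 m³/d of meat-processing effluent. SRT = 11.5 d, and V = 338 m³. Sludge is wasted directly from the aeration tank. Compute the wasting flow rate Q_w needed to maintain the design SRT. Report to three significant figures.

Wasting from the aeration tank: Q_w = V / θ_c = 338.0 / 11.5 = 29.39 m³/d.

Q_w ≈ 29.4 m³/d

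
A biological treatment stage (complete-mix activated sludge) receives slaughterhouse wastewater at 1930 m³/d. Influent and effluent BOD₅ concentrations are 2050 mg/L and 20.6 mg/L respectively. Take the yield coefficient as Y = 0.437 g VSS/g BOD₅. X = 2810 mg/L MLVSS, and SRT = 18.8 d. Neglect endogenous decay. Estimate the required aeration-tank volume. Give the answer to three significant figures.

V ≈ 11500 m³

V·X = Y·Q·ΔS·θ_c gives V = 0.437 × 1930 × (2050 − 20.6) × 18.8 / 2810 = 11451 m³.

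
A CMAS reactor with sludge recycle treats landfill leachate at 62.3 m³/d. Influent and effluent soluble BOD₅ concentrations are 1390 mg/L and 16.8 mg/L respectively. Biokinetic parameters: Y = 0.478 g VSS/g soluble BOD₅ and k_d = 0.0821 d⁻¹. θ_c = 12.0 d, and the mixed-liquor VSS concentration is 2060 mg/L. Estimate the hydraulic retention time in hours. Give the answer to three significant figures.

From the SRT design equation V = Y Q (S₀−S) θ_c / [X (1 + k_d θ_c)] = 0.478 × 62.3 × (1390 − 16.8) × 12.0 / [2060 × (1 + 0.0821 × 12.0)] = 4.91×10^5 / 4090 = 120.0 m³.
Hydraulic retention time τ = V/Q = 120.0 / 62.3 = 1.926 d = 46.23 h.

τ ≈ 46.2 h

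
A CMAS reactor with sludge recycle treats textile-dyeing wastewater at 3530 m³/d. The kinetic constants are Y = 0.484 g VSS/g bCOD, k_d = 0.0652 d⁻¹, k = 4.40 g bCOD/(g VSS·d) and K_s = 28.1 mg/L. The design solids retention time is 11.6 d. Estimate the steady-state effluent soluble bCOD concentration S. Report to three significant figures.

S ≈ 2.15 mg/L

Effluent substrate depends only on kinetics and SRT: S = K_s(1 + k_d θ_c) / [θ_c(Yk − k_d) − 1] = 28.1 × (1 + 0.0652 × 11.6) / [11.6 × (0.484 × 4.40 − 0.0652) − 1] = 49.35 / 22.95 = 2.151 mg/L.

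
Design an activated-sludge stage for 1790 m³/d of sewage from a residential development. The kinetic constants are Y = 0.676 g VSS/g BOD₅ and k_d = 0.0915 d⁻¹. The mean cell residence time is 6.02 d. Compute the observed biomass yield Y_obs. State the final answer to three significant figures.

Y_obs ≈ 0.436 g VSS/g BOD₅

Correct the yield for decay: Y_obs = Y/(1 + k_d θ_c) = 0.676 / (1 + 0.0915 × 6.02) = 0.676 / 1.551 = 0.4359.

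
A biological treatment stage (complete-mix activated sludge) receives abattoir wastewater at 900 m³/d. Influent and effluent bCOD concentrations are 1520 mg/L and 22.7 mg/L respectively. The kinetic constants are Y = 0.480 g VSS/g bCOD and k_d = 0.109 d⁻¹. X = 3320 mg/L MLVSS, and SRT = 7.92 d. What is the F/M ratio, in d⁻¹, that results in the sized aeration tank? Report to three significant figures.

F/M ≈ 0.498 d⁻¹

Rearranging the biomass balance for a CMAS with decay, V = Y·Q·ΔS·θ_c / [X·(1+k_d θ_c)] = 0.480 × 900 × (1520 − 22.7) × 7.92 / [3320 × (1 + 0.109 × 7.92)] = 5.12×10^6 / 6186 = 828.1 m³.
F/M = Q·S₀ / (V·X) = 900 × 1520 / (828.1 × 3320) = 0.4976 g bCOD·(g VSS·d)⁻¹.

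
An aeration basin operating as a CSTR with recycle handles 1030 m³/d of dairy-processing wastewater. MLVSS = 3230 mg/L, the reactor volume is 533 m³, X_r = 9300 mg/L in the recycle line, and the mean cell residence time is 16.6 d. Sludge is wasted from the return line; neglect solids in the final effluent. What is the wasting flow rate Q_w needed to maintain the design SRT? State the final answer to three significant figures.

Q_w ≈ 11.2 m³/d

Q_w = (V·X)/(θ_c X_r) = 533.0 × 3230 / (16.6 × 9300) = 11.15 m³/d.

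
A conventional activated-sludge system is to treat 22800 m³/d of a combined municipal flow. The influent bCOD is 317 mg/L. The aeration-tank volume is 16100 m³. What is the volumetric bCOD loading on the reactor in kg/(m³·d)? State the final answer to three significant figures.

L_v ≈ 0.449 kg bCOD/(m³·d)

Applied bCOD load per unit volume = Q·S₀/V = (22800 × 317/1000)/16100 = 0.4489 kg bCOD·m⁻³·d⁻¹.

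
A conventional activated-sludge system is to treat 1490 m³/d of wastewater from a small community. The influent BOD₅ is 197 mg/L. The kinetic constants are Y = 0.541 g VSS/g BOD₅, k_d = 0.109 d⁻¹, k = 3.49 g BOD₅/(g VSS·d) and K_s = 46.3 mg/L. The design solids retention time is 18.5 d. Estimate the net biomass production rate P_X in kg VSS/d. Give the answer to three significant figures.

For a completely mixed reactor with recycle the Lawrence–McCarty relation gives S = K_s·(1 + k_d·θ_c) / [θ_c·(Y·k − k_d) − 1] = 46.3 × (1 + 0.109 × 18.5) / [18.5 × (0.541 × 3.49 − 0.109) − 1] = 139.7 / 31.91 = 4.376 mg/L.
Y_obs = Y / (1 + k_d θ_c) = 0.541 / (1 + 0.109 × 18.5) = 0.541 / 3.017 = 0.1793.
Substrate removed = Q·(S₀ − S) = 1490 m³/d × (197 − 4.38) g/m³ = 2.87×10^5 g/d = 287.0 kg/d.
Net biomass production P_X = Y_obs × Q·(S₀ − S) = 0.1793 × 287.0 = 51.47 kg VSS/d.

P_X ≈ 51.5 kg VSS/d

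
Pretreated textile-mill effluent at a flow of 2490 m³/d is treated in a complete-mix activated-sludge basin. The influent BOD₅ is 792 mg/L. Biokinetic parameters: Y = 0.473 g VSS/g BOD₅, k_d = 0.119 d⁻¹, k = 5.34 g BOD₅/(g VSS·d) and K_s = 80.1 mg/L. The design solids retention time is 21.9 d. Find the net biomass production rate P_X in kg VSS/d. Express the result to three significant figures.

Effluent substrate depends only on kinetics and SRT: S = K_s(1 + k_d θ_c) / [θ_c(Yk − k_d) − 1] = 80.1 × (1 + 0.119 × 21.9) / [21.9 × (0.473 × 5.34 − 0.119) − 1] = 288.8 / 51.71 = 5.586 mg/L.
The observed yield is Y_obs = Y/(1 + k_d·θ_c) = 0.473 / (1 + 0.119 × 21.9) = 0.473 / 3.606 = 0.1312 g VSS per g BOD₅ removed.
ΔS = 792 − 5.59 = 786.4 mg/L, so the substrate removal rate is 2490 × 786.4/1000 = 1958 kg BOD₅/d.
Biomass produced: P_X = Y_obs·Q·ΔS = 0.1312 × 1958 ≈ 256.8 kg VSS/d.

P_X ≈ 257 kg VSS/d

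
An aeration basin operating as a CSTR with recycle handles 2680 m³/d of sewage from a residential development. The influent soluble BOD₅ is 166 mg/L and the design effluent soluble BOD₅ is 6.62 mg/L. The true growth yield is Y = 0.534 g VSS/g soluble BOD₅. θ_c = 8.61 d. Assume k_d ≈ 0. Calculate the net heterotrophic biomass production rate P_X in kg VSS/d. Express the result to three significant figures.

No decay correction is needed, so Y_obs = Y = 0.534.
Mass of soluble BOD₅ removed per day: Q(S₀ − S) = 2680 × 159.4 g/m³ = 427.1 kg/d.
Net biomass production P_X = Y_obs × Q·(S₀ − S) = 0.5340 × 427.1 = 228.1 kg VSS/d.

P_X ≈ 228 kg VSS/d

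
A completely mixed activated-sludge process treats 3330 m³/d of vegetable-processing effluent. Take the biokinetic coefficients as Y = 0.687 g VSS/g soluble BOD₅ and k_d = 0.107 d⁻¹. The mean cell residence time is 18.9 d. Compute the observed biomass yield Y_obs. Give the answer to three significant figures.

Correct the yield for decay: Y_obs = Y/(1 + k_d θ_c) = 0.687 / (1 + 0.107 × 18.9) = 0.687 / 3.022 = 0.2273.

Y_obs ≈ 0.227 g VSS/g soluble BOD₅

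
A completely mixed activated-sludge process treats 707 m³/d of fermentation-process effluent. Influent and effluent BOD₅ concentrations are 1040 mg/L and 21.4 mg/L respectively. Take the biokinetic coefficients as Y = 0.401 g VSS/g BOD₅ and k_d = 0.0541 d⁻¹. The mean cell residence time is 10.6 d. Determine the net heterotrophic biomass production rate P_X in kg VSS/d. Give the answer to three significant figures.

The observed yield is Y_obs = Y/(1 + k_d·θ_c) = 0.401 / (1 + 0.0541 × 10.6) = 0.401 / 1.573 = 0.2549 g VSS per g BOD₅ removed.
ΔS = 1040 − 21.4 = 1019 mg/L, so the substrate removal rate is 707 × 1019/1000 = 720.2 kg BOD₅/d.
Biomass produced: P_X = Y_obs·Q·ΔS = 0.2549 × 720.2 ≈ 183.5 kg VSS/d.

P_X ≈ 184 kg VSS/d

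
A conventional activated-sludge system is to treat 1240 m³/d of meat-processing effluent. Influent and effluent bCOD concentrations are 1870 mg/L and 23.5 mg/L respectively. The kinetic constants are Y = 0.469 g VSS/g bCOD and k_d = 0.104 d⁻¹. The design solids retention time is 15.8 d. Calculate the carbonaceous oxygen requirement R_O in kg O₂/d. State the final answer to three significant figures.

Y_obs = Y / (1 + k_d θ_c) = 0.469 / (1 + 0.104 × 15.8) = 0.469 / 2.643 = 0.1774.
Mass of bCOD removed per day: Q(S₀ − S) = 1240 × 1846 g/m³ = 2290 kg/d.
P_X = Y_obs·Q·(S₀ − S) = 0.1774 × 2290 = 406.3 kg VSS/d.
R_O = Q·(S₀ − S) − 1.42·P_X = 2290 − 1.42 × 406.3 = 1713 kg O₂/d.

R_O ≈ 1710 kg O₂/d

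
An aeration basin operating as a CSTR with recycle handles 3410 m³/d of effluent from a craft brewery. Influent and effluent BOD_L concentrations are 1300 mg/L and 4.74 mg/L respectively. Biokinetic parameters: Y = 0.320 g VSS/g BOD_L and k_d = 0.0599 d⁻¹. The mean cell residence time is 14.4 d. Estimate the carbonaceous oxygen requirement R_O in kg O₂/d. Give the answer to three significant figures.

R_O ≈ 3340 kg O₂/d

Observed yield with endogenous decay: Y_obs = Y / (1 + k_d·θ_c) = 0.320 / (1 + 0.0599 × 14.4) = 0.320 / 1.863 = 0.1718 g VSS/g BOD_L.
Mass of BOD_L removed per day: Q(S₀ − S) = 3410 × 1295 g/m³ = 4417 kg/d.
Net sludge production P_X = 0.1718 × 4417 = 758.8 kg VSS/d.
Carbonaceous O₂ demand = substrate oxidised − cell-mass equivalent = 4417 − 1.42 × 758.8 = 3339 kg O₂/d.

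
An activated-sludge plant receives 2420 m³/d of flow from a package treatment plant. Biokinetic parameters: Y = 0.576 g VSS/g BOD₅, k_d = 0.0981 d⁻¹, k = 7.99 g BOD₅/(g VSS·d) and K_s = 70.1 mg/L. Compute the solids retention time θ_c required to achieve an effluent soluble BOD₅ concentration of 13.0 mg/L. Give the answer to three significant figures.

θ_c ≈ 1.61 d

Specific growth rate at S = 13.0 mg/L: μ = YkS/(K_s+S) = 0.576·7.99·13.0/(70.1+13.0) = 0.7200 d⁻¹.
θ_c = 1/(μ − k_d) = 1/(0.7200 − 0.0981) = 1/0.6219 = 1.608 d.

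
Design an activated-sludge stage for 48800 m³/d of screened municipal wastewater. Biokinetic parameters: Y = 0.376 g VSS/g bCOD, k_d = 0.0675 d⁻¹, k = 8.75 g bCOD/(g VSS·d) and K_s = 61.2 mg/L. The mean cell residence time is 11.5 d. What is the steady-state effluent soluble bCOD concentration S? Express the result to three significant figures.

Effluent substrate depends only on kinetics and SRT: S = K_s(1 + k_d θ_c) / [θ_c(Yk − k_d) − 1] = 61.2 × (1 + 0.0675 × 11.5) / [11.5 × (0.376 × 8.75 − 0.0675) − 1] = 108.7 / 36.06 = 3.015 mg/L.

S ≈ 3.01 mg/L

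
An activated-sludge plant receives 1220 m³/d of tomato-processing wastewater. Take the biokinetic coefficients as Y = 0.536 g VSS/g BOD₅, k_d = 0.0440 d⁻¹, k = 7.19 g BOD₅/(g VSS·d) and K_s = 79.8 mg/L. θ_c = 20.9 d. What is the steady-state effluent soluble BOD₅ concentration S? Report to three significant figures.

For a completely mixed reactor with recycle the Lawrence–McCarty relation gives S = K_s·(1 + k_d·θ_c) / [θ_c·(Y·k − k_d) − 1] = 79.8 × (1 + 0.0440 × 20.9) / [20.9 × (0.536 × 7.19 − 0.0440) − 1] = 153.2 / 78.63 = 1.948 mg/L.

S ≈ 1.95 mg/L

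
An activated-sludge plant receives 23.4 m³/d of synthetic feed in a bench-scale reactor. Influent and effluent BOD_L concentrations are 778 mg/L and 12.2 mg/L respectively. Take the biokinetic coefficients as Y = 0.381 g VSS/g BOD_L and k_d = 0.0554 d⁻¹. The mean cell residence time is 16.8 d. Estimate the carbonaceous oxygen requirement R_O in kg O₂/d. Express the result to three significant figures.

Correct the yield for decay: Y_obs = Y/(1 + k_d θ_c) = 0.381 / (1 + 0.0554 × 16.8) = 0.381 / 1.931 = 0.1973.
ΔS = 778 − 12.2 = 765.8 mg/L, so the substrate removal rate is 23.4 × 765.8/1000 = 17.92 kg BOD_L/d.
P_X = Y_obs·Q·(S₀ − S) = 0.1973 × 17.92 = 3.536 kg VSS/d.
Carbonaceous O₂ demand = substrate oxidised − cell-mass equivalent = 17.92 − 1.42 × 3.536 = 12.90 kg O₂/d.

R_O ≈ 12.9 kg O₂/d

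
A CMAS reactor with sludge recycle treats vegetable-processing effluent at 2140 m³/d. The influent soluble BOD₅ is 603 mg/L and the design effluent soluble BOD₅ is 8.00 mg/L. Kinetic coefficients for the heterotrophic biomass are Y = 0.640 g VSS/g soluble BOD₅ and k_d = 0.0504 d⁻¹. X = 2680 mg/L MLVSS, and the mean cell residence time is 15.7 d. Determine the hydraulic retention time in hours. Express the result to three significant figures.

τ ≈ 29.9 h

Steady-state biomass mass balance: V·X·(1 + k_d·θ_c) = Y·Q·(S₀ − S)·θ_c, so V = 0.640 × 2140 × (603 − 8.00) × 15.7 / [2680 × (1 + 0.0504 × 15.7)] = 1.28×10^7 / 4801 = 2665 m³.
HRT = V/Q = 2665 m³ / 2140 m³·d⁻¹ = 1.245 d × 24 = 29.89 h.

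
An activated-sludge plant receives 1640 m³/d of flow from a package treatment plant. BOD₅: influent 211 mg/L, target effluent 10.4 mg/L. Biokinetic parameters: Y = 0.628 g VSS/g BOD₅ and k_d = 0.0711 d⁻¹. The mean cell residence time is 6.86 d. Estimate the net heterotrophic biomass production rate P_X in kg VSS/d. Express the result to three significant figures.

P_X ≈ 139 kg VSS/d

Observed yield with endogenous decay: Y_obs = Y / (1 + k_d·θ_c) = 0.628 / (1 + 0.0711 × 6.86) = 0.628 / 1.488 = 0.4221 g VSS/g BOD₅.
Mass of BOD₅ removed per day: Q(S₀ − S) = 1640 × 200.6 g/m³ = 329.0 kg/d.
So the net sludge growth is P_X = 0.4221 × 329.0 = 138.9 kg VSS/d.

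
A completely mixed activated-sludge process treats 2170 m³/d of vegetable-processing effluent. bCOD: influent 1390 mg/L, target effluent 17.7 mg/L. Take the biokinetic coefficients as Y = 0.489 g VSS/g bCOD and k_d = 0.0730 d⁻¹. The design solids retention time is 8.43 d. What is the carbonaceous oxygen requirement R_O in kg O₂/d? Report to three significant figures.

Y_obs = Y / (1 + k_d θ_c) = 0.489 / (1 + 0.0730 × 8.43) = 0.489 / 1.615 = 0.3027.
Substrate removed = Q·(S₀ − S) = 2170 m³/d × (1390 − 17.7) g/m³ = 2.98×10^6 g/d = 2978 kg/d.
Net sludge production P_X = 0.3027 × 2978 = 901.4 kg VSS/d.
Carbonaceous O₂ demand = substrate oxidised − cell-mass equivalent = 2978 − 1.42 × 901.4 = 1698 kg O₂/d.

R_O ≈ 1700 kg O₂/d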